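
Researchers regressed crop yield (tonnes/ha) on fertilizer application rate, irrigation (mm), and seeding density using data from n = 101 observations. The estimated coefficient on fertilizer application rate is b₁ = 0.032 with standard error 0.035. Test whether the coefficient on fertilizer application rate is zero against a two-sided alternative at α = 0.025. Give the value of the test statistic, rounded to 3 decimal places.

H₀: β₁ = 0 vs H₁: β₁ ≠ 0.
t = (b₁ − β₁⁰)/SE = 0.032 / 0.035 = 0.914.
df = n − k − 1 = 101 − 3 − 1 = 97.
Two-sided p ≈ 0.3628, which is ≥ 0.025, so fail to reject H₀.
The data do not give significant evidence of an association between fertilizer application rate and crop yield, after adjusting for the other predictors.

t = 0.914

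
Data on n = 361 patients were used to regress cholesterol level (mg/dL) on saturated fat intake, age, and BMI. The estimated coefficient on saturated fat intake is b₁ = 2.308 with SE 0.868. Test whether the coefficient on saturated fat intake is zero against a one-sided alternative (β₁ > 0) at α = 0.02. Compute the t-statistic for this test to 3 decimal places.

t = 2.659

H₀: β₁ = 0 vs H₁: β₁ > 0.
t = (b₁ − β₁⁰)/SE = 2.308 / 0.868 = 2.659.
df = n − k − 1 = 361 − 3 − 1 = 357.
One-sided p ≈ 0.0041, which is < 0.02, so reject H₀.
There is evidence that the true slope on saturated fat intake is positive, holding the other predictors fixed.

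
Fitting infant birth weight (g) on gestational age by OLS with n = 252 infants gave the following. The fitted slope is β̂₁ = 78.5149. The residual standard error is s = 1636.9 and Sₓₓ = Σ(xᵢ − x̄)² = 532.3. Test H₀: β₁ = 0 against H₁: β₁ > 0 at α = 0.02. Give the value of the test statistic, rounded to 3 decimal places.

SE(β̂₁) = s/√Sₓₓ = 1636.9/√532.3 = 70.9486.
t = 78.5149 / 70.9486 = 1.107.
df = n − 2 = 250.
One-sided p ≈ 0.1348, which is ≥ 0.02, so fail to reject H₀.
The data do not give significant evidence that the true slope on gestational age is positive.

t = 1.107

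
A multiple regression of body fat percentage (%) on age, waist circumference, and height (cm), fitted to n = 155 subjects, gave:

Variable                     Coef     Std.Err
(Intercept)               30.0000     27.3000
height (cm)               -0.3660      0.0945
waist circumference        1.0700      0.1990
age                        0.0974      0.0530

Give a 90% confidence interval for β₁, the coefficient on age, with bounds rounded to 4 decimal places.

(0.0097, 0.1851)

Read off: b = 0.0974, SE = 0.0530 for age.
df = n − k − 1 = 155 − 3 − 1 = 151.
t* = t_{0.05, 151} = 1.655007.
Margin = t* × SE = 1.655007 × 0.0530 = 0.087715.
CI: 0.0974 ± 0.087715 → (0.0097, 0.1851).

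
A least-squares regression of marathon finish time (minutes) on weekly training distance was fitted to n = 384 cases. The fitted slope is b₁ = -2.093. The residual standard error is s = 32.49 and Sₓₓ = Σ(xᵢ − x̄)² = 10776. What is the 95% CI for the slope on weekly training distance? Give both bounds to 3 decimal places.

(-2.708, -1.478)

SE(b₁) = s/√Sₓₓ = 32.49/√10776 = 0.312983.
df = n − 2 = 382.
t* = t_{0.025, 382} = 1.966194.
Margin = t* × SE = 1.966194 × 0.312983 = 0.61539.
CI: -2.093 ± 0.61539 → (-2.708, -1.478).
With 95% confidence, each one-unit increase in weekly training distance is associated with a change of between -2.708 and -1.478 minutes in marathon finish time.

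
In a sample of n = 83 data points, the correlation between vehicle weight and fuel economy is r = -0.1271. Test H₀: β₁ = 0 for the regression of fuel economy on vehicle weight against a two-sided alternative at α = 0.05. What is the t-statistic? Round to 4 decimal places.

t = r·√(n − 2)/√(1 − r²) = -0.1271·√81/√0.983846 = -1.1533.
df = n − 2 = 81.
Two-sided p ≈ 0.2522, which is ≥ 0.05, so fail to reject H₀.
The data do not give significant evidence of a linear association between vehicle weight and fuel economy.

t = -1.1533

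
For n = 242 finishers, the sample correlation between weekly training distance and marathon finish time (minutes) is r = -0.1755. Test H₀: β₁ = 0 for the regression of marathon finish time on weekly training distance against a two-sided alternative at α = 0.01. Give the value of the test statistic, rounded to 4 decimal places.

t = -2.7617

t = r·√(n − 2)/√(1 − r²) = -0.1755·√240/√0.9692 = -2.7617.
df = n − 2 = 240.
Two-sided p ≈ 0.0062, which is < 0.01, so reject H₀.
There is evidence of a linear association between weekly training distance and marathon finish time.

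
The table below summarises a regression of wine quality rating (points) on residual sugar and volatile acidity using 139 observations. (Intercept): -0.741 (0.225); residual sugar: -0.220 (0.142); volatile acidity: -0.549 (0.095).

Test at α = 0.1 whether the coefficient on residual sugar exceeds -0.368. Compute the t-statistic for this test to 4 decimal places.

t = 1.0423

Read off: b = -0.220, SE = 0.142 for residual sugar.
H₀: β₁ = -0.368 vs H₁: β₁ > -0.368.
t = (-0.220 − (-0.368)) / 0.142 = 1.0423.
df = n − k − 1 = 139 − 2 − 1 = 136.
One-sided p ≈ 0.1496, which is ≥ 0.1, so fail to reject H₀.
The data do not give significant evidence that the true slope on residual sugar exceeds -0.368 points per unit, holding the other predictors fixed.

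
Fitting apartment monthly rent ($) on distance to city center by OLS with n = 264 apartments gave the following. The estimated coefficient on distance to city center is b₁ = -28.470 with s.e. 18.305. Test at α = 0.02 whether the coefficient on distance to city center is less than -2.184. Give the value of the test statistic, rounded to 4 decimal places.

H₀: β₁ = -2.184 vs H₁: β₁ < -2.184.
t = (b₁ − β₁⁰)/SE = (-28.470 − (-2.184)) / 18.305 = -1.4360.
df = n − 2 = 264 − 2 = 262.
One-sided p ≈ 0.0761, which is ≥ 0.02, so fail to reject H₀.
The data do not give significant evidence that the true slope on distance to city center is below -2.184 $ per unit.

t = -1.4360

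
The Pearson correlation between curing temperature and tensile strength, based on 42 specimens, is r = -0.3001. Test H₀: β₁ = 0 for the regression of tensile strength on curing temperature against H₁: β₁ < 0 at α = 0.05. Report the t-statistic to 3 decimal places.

t = -1.990

t = r·√(n − 2)/√(1 − r²) = -0.3001·√40/√0.90994 = -1.990.
df = n − 2 = 40.
One-sided p ≈ 0.0267, which is < 0.05, so reject H₀.
There is evidence of a linear association between curing temperature and tensile strength.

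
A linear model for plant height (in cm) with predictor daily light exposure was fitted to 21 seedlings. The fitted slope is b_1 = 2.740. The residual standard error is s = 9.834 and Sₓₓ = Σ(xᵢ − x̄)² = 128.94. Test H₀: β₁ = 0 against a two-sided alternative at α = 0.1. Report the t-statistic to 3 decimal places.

SE(b_1) = s/√Sₓₓ = 9.834/√128.94 = 0.866037.
t = 2.740 / 0.866037 = 3.164.
df = n − 2 = 19.
Two-sided p ≈ 0.0051, which is < 0.1, so reject H₀.
There is evidence that daily light exposure is associated with plant height.

t = 3.164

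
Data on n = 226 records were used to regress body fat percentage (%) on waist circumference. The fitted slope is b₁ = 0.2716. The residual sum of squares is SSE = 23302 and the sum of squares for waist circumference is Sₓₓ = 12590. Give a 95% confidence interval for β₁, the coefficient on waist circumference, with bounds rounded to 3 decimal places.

(0.092, 0.451)

MSE = SSE/(n − 2) = 23302/224 = 104.027.
SE(b₁) = √(MSE/Sₓₓ) = √(104.027/12590) = 0.0908991.
df = n − 2 = 224.
t* = t_{0.025, 224} = 1.970611.
Margin = t* × SE = 1.970611 × 0.0908991 = 0.17913.
CI: 0.2716 ± 0.17913 → (0.092, 0.451).
With 95% confidence, each one-unit increase in waist circumference is associated with a change of between 0.092 and 0.451 % in body fat percentage.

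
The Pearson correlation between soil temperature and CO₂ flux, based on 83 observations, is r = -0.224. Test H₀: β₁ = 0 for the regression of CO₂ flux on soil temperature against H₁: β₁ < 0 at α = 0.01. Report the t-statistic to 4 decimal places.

t = r·√(n − 2)/√(1 − r²) = -0.224·√81/√0.949824 = -2.0686.
df = n − 2 = 81.
One-sided p ≈ 0.0209, which is ≥ 0.01, so fail to reject H₀.
The data do not give significant evidence of a linear association between soil temperature and CO₂ flux.

t = -2.0686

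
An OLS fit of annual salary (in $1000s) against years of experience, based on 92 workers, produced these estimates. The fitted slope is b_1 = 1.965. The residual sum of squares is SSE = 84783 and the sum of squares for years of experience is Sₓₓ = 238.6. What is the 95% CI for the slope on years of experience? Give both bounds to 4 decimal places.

(-1.9825, 5.9125)

MSE = SSE/(n − 2) = 84783/90 = 942.033.
SE(b_1) = √(MSE/Sₓₓ) = √(942.033/238.6) = 1.987.
df = n − 2 = 90.
t* = t_{0.025, 90} = 1.986675.
Margin = t* × SE = 1.986675 × 1.987 = 3.947523.
CI: 1.965 ± 3.947523 → (-1.9825, 5.9125).
With 95% confidence, each one-unit increase in years of experience is associated with a change of between -1.9825 and 5.9125 $1000s in annual salary.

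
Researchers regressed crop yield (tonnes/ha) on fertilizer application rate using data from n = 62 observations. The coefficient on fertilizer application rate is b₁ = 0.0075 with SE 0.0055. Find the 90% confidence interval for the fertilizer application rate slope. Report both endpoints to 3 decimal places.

df = n − 2 = 62 − 2 = 60.
t* = t_{0.05, 60} = 1.670649.
Margin = t* × SE = 1.670649 × 0.0055 = 0.00919.
CI: 0.0075 ± 0.00919 → (-0.002, 0.017).
With 90% confidence, each one-unit increase in fertilizer application rate is associated with a change of between -0.002 and 0.017 tonnes/ha in crop yield.

(-0.002, 0.017)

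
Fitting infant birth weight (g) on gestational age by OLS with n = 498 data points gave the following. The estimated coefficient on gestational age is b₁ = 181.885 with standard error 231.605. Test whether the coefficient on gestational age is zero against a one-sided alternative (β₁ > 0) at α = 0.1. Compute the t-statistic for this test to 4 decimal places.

H₀: β₁ = 0 vs H₁: β₁ > 0.
t = (b₁ − β₁⁰)/SE = 181.885 / 231.605 = 0.7853.
df = n − 2 = 498 − 2 = 496.
One-sided p ≈ 0.2163, which is ≥ 0.1, so fail to reject H₀.
The data do not give significant evidence that the true slope on gestational age is positive.

t = 0.7853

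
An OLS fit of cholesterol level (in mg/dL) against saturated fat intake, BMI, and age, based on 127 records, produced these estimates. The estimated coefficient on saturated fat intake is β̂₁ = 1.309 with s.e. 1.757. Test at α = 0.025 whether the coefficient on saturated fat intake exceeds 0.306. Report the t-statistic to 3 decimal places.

H₀: β₁ = 0.306 vs H₁: β₁ > 0.306.
t = (β̂₁ − β₁⁰)/SE = (1.309 − 0.306) / 1.757 = 0.571.
df = n − k − 1 = 127 − 3 − 1 = 123.
One-sided p ≈ 0.2846, which is ≥ 0.025, so fail to reject H₀.
The data do not give significant evidence that the true slope on saturated fat intake exceeds 0.306 mg/dL per unit, holding the other predictors fixed.

t = 0.571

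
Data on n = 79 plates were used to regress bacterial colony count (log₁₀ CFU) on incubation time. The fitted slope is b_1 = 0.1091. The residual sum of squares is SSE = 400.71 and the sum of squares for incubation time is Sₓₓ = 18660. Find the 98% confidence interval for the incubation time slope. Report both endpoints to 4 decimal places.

MSE = SSE/(n − 2) = 400.71/77 = 5.20403.
SE(b_1) = √(MSE/Sₓₓ) = √(5.20403/18660) = 0.0166999.
df = n − 2 = 77.
t* = t_{0.01, 77} = 2.375757.
Margin = t* × SE = 2.375757 × 0.0166999 = 0.039675.
CI: 0.1091 ± 0.039675 → (0.0694, 0.1488).
With 98% confidence, each one-unit increase in incubation time is associated with a change of between 0.0694 and 0.1488 log₁₀ CFU in bacterial colony count.

(0.0694, 0.1488)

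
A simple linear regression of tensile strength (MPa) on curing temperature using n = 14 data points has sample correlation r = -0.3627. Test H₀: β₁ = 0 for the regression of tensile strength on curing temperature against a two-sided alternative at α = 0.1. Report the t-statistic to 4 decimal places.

t = -1.3482

t = r·√(n − 2)/√(1 − r²) = -0.3627·√12/√0.868449 = -1.3482.
df = n − 2 = 12.
Two-sided p ≈ 0.2025, which is ≥ 0.1, so fail to reject H₀.
The data do not give significant evidence of a linear association between curing temperature and tensile strength.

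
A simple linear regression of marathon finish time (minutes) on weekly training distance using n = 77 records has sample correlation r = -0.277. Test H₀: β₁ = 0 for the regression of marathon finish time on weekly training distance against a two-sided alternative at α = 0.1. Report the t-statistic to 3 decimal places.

t = r·√(n − 2)/√(1 − r²) = -0.277·√75/√0.923271 = -2.497.
df = n − 2 = 75.
Two-sided p ≈ 0.0147, which is < 0.1, so reject H₀.
There is evidence of a linear association between weekly training distance and marathon finish time.

t = -2.497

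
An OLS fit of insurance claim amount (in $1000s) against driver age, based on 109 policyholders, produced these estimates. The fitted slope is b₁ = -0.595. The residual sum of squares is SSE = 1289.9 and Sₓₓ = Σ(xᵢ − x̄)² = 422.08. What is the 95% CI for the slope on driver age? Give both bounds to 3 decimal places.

(-0.930, -0.260)

MSE = SSE/(n − 2) = 1289.9/107 = 12.0551.
SE(b₁) = √(MSE/Sₓₓ) = √(12.0551/422.08) = 0.169001.
df = n − 2 = 107.
t* = t_{0.025, 107} = 1.982383.
Margin = t* × SE = 1.982383 × 0.169001 = 0.33502.
CI: -0.595 ± 0.33502 → (-0.930, -0.260).
With 95% confidence, each one-unit increase in driver age is associated with a change of between -0.930 and -0.260 $1000s in insurance claim amount.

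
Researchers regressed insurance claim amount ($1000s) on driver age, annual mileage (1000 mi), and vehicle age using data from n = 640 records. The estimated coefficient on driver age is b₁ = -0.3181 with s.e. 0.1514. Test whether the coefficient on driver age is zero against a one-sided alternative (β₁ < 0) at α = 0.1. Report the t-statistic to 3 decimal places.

H₀: β₁ = 0 vs H₁: β₁ < 0.
t = (b₁ − β₁⁰)/SE = -0.3181 / 0.1514 = -2.101.
df = n − k − 1 = 640 − 3 − 1 = 636.
One-sided p ≈ 0.0180, which is < 0.1, so reject H₀.
There is evidence that the true slope on driver age is negative, holding the other predictors fixed.

t = -2.101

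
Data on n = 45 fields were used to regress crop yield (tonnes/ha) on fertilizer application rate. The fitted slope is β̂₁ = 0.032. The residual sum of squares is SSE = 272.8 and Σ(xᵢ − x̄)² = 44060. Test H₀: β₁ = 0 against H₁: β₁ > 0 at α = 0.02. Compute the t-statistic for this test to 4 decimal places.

t = 2.6668

MSE = SSE/(n − 2) = 272.8/43 = 6.34419.
SE(β̂₁) = √(MSE/Sₓₓ) = √(6.34419/44060) = 0.0119996.
t = 0.032 / 0.0119996 = 2.6668.
df = n − 2 = 43.
One-sided p ≈ 0.0054, which is < 0.02, so reject H₀.
There is evidence that the true slope on fertilizer application rate is positive.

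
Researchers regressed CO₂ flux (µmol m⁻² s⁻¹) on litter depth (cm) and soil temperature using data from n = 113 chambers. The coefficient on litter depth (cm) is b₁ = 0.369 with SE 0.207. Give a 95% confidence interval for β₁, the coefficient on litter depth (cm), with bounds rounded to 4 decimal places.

df = n − k − 1 = 113 − 2 − 1 = 110.
t* = t_{0.025, 110} = 1.981765.
Margin = t* × SE = 1.981765 × 0.207 = 0.410225.
CI: 0.369 ± 0.410225 → (-0.0412, 0.7792).
With 95% confidence, each one-unit increase in litter depth (cm) is associated with a change of between -0.0412 and 0.7792 µmol m⁻² s⁻¹ in CO₂ flux, holding the other predictors fixed.

(-0.0412, 0.7792)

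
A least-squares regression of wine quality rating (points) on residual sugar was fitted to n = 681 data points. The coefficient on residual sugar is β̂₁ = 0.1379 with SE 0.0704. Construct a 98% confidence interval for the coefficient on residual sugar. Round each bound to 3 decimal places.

df = n − 2 = 681 − 2 = 679.
t* = t_{0.01, 679} = 2.331852.
Margin = t* × SE = 2.331852 × 0.0704 = 0.16416.
CI: 0.1379 ± 0.16416 → (-0.026, 0.302).
With 98% confidence, each one-unit increase in residual sugar is associated with a change of between -0.026 and 0.302 points in wine quality rating.

(-0.026, 0.302)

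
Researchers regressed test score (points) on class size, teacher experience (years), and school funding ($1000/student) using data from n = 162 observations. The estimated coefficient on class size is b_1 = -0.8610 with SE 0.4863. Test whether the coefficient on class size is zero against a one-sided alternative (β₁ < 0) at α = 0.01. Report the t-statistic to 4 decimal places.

H₀: β₁ = 0 vs H₁: β₁ < 0.
t = (b_1 − β₁⁰)/SE = -0.8610 / 0.4863 = -1.7705.
df = n − k − 1 = 162 − 3 − 1 = 158.
One-sided p ≈ 0.0393, which is ≥ 0.01, so fail to reject H₀.
The data do not give significant evidence that the true slope on class size is negative, holding the other predictors fixed.

t = -1.7705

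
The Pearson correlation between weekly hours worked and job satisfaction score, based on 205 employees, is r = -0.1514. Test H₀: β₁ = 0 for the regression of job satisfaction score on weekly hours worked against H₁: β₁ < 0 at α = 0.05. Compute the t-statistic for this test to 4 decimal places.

t = -2.1823

t = r·√(n − 2)/√(1 − r²) = -0.1514·√203/√0.977078 = -2.1823.
df = n − 2 = 203.
One-sided p ≈ 0.0151, which is < 0.05, so reject H₀.
There is evidence of a linear association between weekly hours worked and job satisfaction score.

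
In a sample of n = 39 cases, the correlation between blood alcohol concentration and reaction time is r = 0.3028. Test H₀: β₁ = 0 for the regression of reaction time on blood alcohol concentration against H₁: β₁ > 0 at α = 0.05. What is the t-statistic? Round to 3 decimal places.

t = r·√(n − 2)/√(1 − r²) = 0.3028·√37/√0.908312 = 1.933.
df = n − 2 = 37.
One-sided p ≈ 0.0305, which is < 0.05, so reject H₀.
There is evidence of a linear association between blood alcohol concentration and reaction time.

t = 1.933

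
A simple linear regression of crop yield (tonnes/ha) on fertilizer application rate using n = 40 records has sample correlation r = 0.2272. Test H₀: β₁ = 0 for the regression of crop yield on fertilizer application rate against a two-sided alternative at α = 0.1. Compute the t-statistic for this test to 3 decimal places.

t = 1.438

t = r·√(n − 2)/√(1 − r²) = 0.2272·√38/√0.94838 = 1.438.
df = n − 2 = 38.
Two-sided p ≈ 0.1586, which is ≥ 0.1, so fail to reject H₀.
The data do not give significant evidence of a linear association between fertilizer application rate and crop yield.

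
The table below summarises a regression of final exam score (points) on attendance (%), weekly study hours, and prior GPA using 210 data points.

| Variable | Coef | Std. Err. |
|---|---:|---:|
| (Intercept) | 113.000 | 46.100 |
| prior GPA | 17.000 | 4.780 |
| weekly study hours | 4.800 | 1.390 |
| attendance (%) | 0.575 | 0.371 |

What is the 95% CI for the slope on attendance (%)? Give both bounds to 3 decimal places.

(-0.156, 1.306)

Read off: b = 0.575, SE = 0.371 for attendance (%).
df = n − k − 1 = 210 − 3 − 1 = 206.
t* = t_{0.025, 206} = 1.971547.
Margin = t* × SE = 1.971547 × 0.371 = 0.73144.
CI: 0.575 ± 0.73144 → (-0.156, 1.306).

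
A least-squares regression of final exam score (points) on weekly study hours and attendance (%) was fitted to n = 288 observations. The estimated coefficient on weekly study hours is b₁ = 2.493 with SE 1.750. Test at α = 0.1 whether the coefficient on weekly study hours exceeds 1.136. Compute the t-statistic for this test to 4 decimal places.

t = 0.7754

H₀: β₁ = 1.136 vs H₁: β₁ > 1.136.
t = (b₁ − β₁⁰)/SE = (2.493 − 1.136) / 1.750 = 0.7754.
df = n − k − 1 = 288 − 2 − 1 = 285.
One-sided p ≈ 0.2194, which is ≥ 0.1, so fail to reject H₀.
The data do not give significant evidence that the true slope on weekly study hours exceeds 1.136 points per unit, holding the other predictors fixed.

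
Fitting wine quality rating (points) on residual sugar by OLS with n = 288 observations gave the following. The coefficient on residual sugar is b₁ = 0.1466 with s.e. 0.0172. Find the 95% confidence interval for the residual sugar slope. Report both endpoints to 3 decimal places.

df = n − 2 = 288 − 2 = 286.
t* = t_{0.025, 286} = 1.968293.
Margin = t* × SE = 1.968293 × 0.0172 = 0.03385.
CI: 0.1466 ± 0.03385 → (0.113, 0.180).
With 95% confidence, each one-unit increase in residual sugar is associated with a change of between 0.113 and 0.180 points in wine quality rating.

(0.113, 0.180)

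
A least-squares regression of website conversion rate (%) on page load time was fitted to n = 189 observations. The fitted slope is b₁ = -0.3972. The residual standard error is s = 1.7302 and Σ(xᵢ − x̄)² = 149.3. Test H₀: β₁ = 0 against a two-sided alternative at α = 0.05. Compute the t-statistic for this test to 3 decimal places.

SE(b₁) = s/√Sₓₓ = 1.7302/√149.3 = 0.141601.
t = -0.3972 / 0.141601 = -2.805.
df = n − 2 = 187.
Two-sided p ≈ 0.0056, which is < 0.05, so reject H₀.
There is evidence that page load time is associated with website conversion rate.

t = -2.805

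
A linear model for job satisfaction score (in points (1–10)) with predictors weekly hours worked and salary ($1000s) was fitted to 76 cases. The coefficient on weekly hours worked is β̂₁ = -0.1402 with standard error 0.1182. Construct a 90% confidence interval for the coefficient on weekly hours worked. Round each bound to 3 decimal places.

df = n − k − 1 = 76 − 2 − 1 = 73.
t* = t_{0.05, 73} = 1.665996.
Margin = t* × SE = 1.665996 × 0.1182 = 0.19692.
CI: -0.1402 ± 0.19692 → (-0.337, 0.057).
With 90% confidence, each one-unit increase in weekly hours worked is associated with a change of between -0.337 and 0.057 points (1–10) in job satisfaction score, holding the other predictors fixed.

(-0.337, 0.057)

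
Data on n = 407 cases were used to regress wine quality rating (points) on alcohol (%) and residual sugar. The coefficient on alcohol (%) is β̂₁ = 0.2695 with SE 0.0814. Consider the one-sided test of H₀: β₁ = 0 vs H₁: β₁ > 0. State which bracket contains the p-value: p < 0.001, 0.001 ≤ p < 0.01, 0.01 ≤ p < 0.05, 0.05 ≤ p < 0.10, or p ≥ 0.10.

p < 0.001

t = 0.2695 / 0.0814 = 3.311.
df = n − k − 1 = 407 − 2 − 1 = 404.
One-sided p = P(T_{404} > t) ≈ 0.0005.
So p < 0.001.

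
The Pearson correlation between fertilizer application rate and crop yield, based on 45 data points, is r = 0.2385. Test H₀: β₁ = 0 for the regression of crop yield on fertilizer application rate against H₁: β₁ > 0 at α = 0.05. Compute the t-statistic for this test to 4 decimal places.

t = 1.6104

t = r·√(n − 2)/√(1 − r²) = 0.2385·√43/√0.943118 = 1.6104.
df = n − 2 = 43.
One-sided p ≈ 0.0573, which is ≥ 0.05, so fail to reject H₀.
The data do not give significant evidence of a linear association between fertilizer application rate and crop yield.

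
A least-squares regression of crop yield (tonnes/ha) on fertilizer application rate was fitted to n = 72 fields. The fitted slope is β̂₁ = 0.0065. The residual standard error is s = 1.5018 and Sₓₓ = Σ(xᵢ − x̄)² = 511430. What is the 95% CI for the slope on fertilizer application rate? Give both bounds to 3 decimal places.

(0.002, 0.011)

SE(β̂₁) = s/√Sₓₓ = 1.5018/√511430 = 0.0021.
df = n − 2 = 70.
t* = t_{0.025, 70} = 1.994437.
Margin = t* × SE = 1.994437 × 0.0021 = 0.00419.
CI: 0.0065 ± 0.00419 → (0.002, 0.011).
With 95% confidence, each one-unit increase in fertilizer application rate is associated with a change of between 0.002 and 0.011 tonnes/ha in crop yield.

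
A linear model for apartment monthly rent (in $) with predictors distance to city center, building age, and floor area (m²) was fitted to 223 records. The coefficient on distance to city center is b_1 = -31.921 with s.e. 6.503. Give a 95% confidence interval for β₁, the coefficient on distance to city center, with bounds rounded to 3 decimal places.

(-44.737, -19.105)

df = n − k − 1 = 223 − 3 − 1 = 219.
t* = t_{0.025, 219} = 1.970855.
Margin = t* × SE = 1.970855 × 6.503 = 12.81647.
CI: -31.921 ± 12.81647 → (-44.737, -19.105).
With 95% confidence, each one-unit increase in distance to city center is associated with a change of between -44.737 and -19.105 $ in apartment monthly rent, holding the other predictors fixed.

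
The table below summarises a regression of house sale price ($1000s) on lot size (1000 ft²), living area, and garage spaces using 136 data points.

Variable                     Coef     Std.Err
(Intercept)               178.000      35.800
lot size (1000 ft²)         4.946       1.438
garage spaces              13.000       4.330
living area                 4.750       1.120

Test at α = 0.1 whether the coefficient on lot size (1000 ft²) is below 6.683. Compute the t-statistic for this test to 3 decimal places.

Read off: b = 4.946, SE = 1.438 for lot size (1000 ft²).
H₀: β₁ = 6.683 vs H₁: β₁ < 6.683.
t = (4.946 − 6.683) / 1.438 = -1.208.
df = n − k − 1 = 136 − 3 − 1 = 132.
One-sided p ≈ 0.1146, which is ≥ 0.1, so fail to reject H₀.
The data do not give significant evidence that the true slope on lot size (1000 ft²) is below 6.683 $1000s per unit, holding the other predictors fixed.

t = -1.208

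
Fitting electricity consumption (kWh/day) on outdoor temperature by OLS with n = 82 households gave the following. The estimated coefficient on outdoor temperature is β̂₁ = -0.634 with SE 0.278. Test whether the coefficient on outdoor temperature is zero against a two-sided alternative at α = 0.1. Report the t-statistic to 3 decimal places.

H₀: β₁ = 0 vs H₁: β₁ ≠ 0.
t = (β̂₁ − β₁⁰)/SE = -0.634 / 0.278 = -2.281.
df = n − 2 = 82 − 2 = 80.
Two-sided p ≈ 0.0252, which is < 0.1, so reject H₀.
There is evidence that outdoor temperature is associated with electricity consumption.

t = -2.281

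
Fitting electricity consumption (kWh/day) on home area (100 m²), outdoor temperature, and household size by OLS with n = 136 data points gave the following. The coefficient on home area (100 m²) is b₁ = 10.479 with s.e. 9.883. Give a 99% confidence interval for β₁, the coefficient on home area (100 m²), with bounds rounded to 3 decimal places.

(-15.351, 36.309)

df = n − k − 1 = 136 − 3 − 1 = 132.
t* = t_{0.005, 132} = 2.613588.
Margin = t* × SE = 2.613588 × 9.883 = 25.83009.
CI: 10.479 ± 25.83009 → (-15.351, 36.309).
With 99% confidence, each one-unit increase in home area (100 m²) is associated with a change of between -15.351 and 36.309 kWh/day in electricity consumption, holding the other predictors fixed.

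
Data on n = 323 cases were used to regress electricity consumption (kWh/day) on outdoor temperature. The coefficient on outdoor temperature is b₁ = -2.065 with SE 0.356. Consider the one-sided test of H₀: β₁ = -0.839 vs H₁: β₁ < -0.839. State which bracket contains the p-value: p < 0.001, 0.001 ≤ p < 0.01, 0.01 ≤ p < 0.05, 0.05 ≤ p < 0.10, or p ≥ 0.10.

t = (-2.065 − (-0.839)) / 0.356 = -3.444.
df = n − 2 = 323 − 2 = 321.
One-sided p = P(T_{321} < t) ≈ 0.0003.
So p < 0.001.

p < 0.001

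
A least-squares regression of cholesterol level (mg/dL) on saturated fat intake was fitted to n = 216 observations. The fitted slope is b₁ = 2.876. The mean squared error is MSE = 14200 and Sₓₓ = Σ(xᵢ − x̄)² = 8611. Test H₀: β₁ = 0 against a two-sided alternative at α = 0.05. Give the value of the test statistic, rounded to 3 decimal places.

SE(b₁) = √(MSE/Sₓₓ) = √(14200/8611) = 1.28415.
t = 2.876 / 1.28415 = 2.240.
df = n − 2 = 214.
Two-sided p ≈ 0.0261, which is < 0.05, so reject H₀.
There is evidence that saturated fat intake is associated with cholesterol level.

t = 2.240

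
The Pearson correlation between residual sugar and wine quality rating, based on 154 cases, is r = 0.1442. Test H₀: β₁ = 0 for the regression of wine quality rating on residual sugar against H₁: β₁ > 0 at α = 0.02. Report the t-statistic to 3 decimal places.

t = 1.797

t = r·√(n − 2)/√(1 − r²) = 0.1442·√152/√0.979206 = 1.797.
df = n − 2 = 152.
One-sided p ≈ 0.0372, which is ≥ 0.02, so fail to reject H₀.
The data do not give significant evidence of a linear association between residual sugar and wine quality rating.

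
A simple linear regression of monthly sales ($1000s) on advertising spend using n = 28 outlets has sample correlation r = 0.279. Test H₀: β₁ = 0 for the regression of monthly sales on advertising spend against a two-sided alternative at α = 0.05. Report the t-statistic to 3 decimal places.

t = r·√(n − 2)/√(1 − r²) = 0.279·√26/√0.922159 = 1.481.
df = n − 2 = 26.
Two-sided p ≈ 0.1505, which is ≥ 0.05, so fail to reject H₀.
The data do not give significant evidence of a linear association between advertising spend and monthly sales.

t = 1.481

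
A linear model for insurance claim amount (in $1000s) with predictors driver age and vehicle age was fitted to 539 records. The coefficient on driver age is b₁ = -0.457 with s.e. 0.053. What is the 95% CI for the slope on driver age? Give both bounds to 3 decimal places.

(-0.561, -0.353)

df = n − k − 1 = 539 − 2 − 1 = 536.
t* = t_{0.025, 536} = 1.9644.
Margin = t* × SE = 1.9644 × 0.053 = 0.10411.
CI: -0.457 ± 0.10411 → (-0.561, -0.353).
With 95% confidence, each one-unit increase in driver age is associated with a change of between -0.561 and -0.353 $1000s in insurance claim amount, holding the other predictors fixed.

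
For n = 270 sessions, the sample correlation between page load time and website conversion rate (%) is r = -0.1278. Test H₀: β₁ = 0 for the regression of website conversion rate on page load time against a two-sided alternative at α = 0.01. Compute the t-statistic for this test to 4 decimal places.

t = r·√(n − 2)/√(1 − r²) = -0.1278·√268/√0.983667 = -2.1095.
df = n − 2 = 268.
Two-sided p ≈ 0.0358, which is ≥ 0.01, so fail to reject H₀.
The data do not give significant evidence of a linear association between page load time and website conversion rate.

t = -2.1095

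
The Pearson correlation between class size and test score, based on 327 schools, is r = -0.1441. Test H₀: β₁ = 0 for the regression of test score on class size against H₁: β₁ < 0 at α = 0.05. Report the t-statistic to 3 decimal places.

t = r·√(n − 2)/√(1 − r²) = -0.1441·√325/√0.979235 = -2.625.
df = n − 2 = 325.
One-sided p ≈ 0.0045, which is < 0.05, so reject H₀.
There is evidence of a linear association between class size and test score.

t = -2.625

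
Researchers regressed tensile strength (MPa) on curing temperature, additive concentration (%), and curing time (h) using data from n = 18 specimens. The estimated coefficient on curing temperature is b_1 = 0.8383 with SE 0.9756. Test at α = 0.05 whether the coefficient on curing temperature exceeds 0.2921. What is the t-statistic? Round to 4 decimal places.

t = 0.5599

H₀: β₁ = 0.2921 vs H₁: β₁ > 0.2921.
t = (b_1 − β₁⁰)/SE = (0.8383 − 0.2921) / 0.9756 = 0.5599.
df = n − k − 1 = 18 − 3 − 1 = 14.
One-sided p ≈ 0.2922, which is ≥ 0.05, so fail to reject H₀.
The data do not give significant evidence that the true slope on curing temperature exceeds 0.2921 MPa per unit, holding the other predictors fixed.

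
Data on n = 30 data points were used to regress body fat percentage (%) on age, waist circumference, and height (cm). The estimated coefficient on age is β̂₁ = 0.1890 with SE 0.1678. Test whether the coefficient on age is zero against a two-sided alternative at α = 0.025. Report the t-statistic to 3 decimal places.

t = 1.126

H₀: β₁ = 0 vs H₁: β₁ ≠ 0.
t = (β̂₁ − β₁⁰)/SE = 0.1890 / 0.1678 = 1.126.
df = n − k − 1 = 30 − 3 − 1 = 26.
Two-sided p ≈ 0.2703, which is ≥ 0.025, so fail to reject H₀.
The data do not give significant evidence of an association between age and body fat percentage, after adjusting for the other predictors.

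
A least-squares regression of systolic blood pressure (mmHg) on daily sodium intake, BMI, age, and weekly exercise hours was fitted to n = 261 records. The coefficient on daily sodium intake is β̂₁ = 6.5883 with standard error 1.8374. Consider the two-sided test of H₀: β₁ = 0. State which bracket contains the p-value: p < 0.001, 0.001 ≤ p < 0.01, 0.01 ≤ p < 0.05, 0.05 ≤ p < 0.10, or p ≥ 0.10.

t = 6.5883 / 1.8374 = 3.586.
df = n − k − 1 = 261 − 4 − 1 = 256.
Two-sided p = 2·P(T_{256} > |t|) ≈ 0.0004.
So p < 0.001.

p < 0.001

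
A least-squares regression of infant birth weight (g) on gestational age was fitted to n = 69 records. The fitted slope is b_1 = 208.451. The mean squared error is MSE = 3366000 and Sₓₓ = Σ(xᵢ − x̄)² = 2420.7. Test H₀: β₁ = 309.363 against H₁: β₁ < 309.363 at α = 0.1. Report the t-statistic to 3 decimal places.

SE(b_1) = √(MSE/Sₓₓ) = √(3.366e+06/2420.7) = 37.2895.
t = (208.451 − 309.363) / 37.2895 = -2.706.
df = n − 2 = 67.
One-sided p ≈ 0.0043, which is < 0.1, so reject H₀.
There is evidence that the true slope on gestational age is below 309.363 g per unit.

t = -2.706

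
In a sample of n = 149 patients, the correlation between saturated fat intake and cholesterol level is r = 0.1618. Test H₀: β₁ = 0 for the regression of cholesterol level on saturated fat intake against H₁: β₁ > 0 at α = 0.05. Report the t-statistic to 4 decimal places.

t = r·√(n − 2)/√(1 − r²) = 0.1618·√147/√0.973821 = 1.9879.
df = n − 2 = 147.
One-sided p ≈ 0.0243, which is < 0.05, so reject H₀.
There is evidence of a linear association between saturated fat intake and cholesterol level.

t = 1.9879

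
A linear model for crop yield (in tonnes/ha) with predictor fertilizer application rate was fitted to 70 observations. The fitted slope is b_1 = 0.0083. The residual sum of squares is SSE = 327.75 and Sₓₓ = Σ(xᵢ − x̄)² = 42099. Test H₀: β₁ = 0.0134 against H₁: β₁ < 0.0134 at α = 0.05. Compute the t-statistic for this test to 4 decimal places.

MSE = SSE/(n − 2) = 327.75/68 = 4.81985.
SE(b_1) = √(MSE/Sₓₓ) = √(4.81985/42099) = 0.0106999.
t = (0.0083 − 0.0134) / 0.0106999 = -0.4766.
df = n − 2 = 68.
One-sided p ≈ 0.3176, which is ≥ 0.05, so fail to reject H₀.
The data do not give significant evidence that the true slope on fertilizer application rate is below 0.0134 tonnes/ha per unit.

t = -0.4766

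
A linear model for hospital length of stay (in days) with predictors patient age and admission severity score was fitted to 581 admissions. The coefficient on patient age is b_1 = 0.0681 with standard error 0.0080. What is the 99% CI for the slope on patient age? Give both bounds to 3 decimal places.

(0.047, 0.089)

df = n − k − 1 = 581 − 2 − 1 = 578.
t* = t_{0.005, 578} = 2.584362.
Margin = t* × SE = 2.584362 × 0.0080 = 0.02067.
CI: 0.0681 ± 0.02067 → (0.047, 0.089).
With 99% confidence, each one-unit increase in patient age is associated with a change of between 0.047 and 0.089 days in hospital length of stay, holding the other predictors fixed.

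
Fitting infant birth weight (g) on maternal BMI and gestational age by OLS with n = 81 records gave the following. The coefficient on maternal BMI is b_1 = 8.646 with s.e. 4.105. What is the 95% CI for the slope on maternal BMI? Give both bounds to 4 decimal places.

df = n − k − 1 = 81 − 2 − 1 = 78.
t* = t_{0.025, 78} = 1.990847.
Margin = t* × SE = 1.990847 × 4.105 = 8.172427.
CI: 8.646 ± 8.172427 → (0.4736, 16.8184).
With 95% confidence, each one-unit increase in maternal BMI is associated with a change of between 0.4736 and 16.8184 g in infant birth weight, holding the other predictors fixed.

(0.4736, 16.8184)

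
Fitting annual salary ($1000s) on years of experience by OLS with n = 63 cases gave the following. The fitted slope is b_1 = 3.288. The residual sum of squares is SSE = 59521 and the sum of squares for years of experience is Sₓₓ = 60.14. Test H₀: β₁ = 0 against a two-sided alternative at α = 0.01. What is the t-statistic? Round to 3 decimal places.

MSE = SSE/(n − 2) = 59521/61 = 975.754.
SE(b_1) = √(MSE/Sₓₓ) = √(975.754/60.14) = 4.02799.
t = 3.288 / 4.02799 = 0.816.
df = n − 2 = 61.
Two-sided p ≈ 0.4175, which is ≥ 0.01, so fail to reject H₀.
The data do not give significant evidence of an association between years of experience and annual salary.

t = 0.816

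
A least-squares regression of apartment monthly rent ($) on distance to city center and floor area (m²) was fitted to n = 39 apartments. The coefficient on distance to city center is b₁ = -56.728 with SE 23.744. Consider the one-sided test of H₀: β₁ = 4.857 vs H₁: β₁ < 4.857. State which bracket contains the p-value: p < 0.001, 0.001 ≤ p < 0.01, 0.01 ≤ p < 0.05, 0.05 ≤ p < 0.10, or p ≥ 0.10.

t = (-56.728 − 4.857) / 23.744 = -2.594.
df = n − k − 1 = 39 − 2 − 1 = 36.
One-sided p = P(T_{36} < t) ≈ 0.0068.
So 0.001 ≤ p < 0.01.

0.001 ≤ p < 0.01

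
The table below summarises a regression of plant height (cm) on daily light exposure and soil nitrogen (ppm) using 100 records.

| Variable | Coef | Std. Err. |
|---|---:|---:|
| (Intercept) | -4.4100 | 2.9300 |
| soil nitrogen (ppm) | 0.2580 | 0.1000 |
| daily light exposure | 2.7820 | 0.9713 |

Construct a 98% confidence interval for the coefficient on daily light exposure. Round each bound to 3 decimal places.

Read off: b = 2.7820, SE = 0.9713 for daily light exposure.
df = n − k − 1 = 100 − 2 − 1 = 97.
t* = t_{0.01, 97} = 2.365407.
Margin = t* × SE = 2.365407 × 0.9713 = 2.29752.
CI: 2.7820 ± 2.29752 → (0.484, 5.080).

(0.484, 5.080)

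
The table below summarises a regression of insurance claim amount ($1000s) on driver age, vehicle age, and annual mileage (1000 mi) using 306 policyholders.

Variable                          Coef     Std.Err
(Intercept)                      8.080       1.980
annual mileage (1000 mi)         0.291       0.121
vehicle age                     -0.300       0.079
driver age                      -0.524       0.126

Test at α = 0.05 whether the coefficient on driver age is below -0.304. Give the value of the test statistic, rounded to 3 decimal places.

Read off: b = -0.524, SE = 0.126 for driver age.
H₀: β₁ = -0.304 vs H₁: β₁ < -0.304.
t = (-0.524 − (-0.304)) / 0.126 = -1.746.
df = n − k − 1 = 306 − 3 − 1 = 302.
One-sided p ≈ 0.0409, which is < 0.05, so reject H₀.
There is evidence that the true slope on driver age is below -0.304 $1000s per unit, holding the other predictors fixed.

t = -1.746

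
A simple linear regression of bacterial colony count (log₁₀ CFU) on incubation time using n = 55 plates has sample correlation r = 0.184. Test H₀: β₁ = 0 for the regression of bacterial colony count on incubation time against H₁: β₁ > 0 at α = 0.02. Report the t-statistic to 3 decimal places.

t = 1.363

t = r·√(n − 2)/√(1 − r²) = 0.184·√53/√0.966144 = 1.363.
df = n − 2 = 53.
One-sided p ≈ 0.0894, which is ≥ 0.02, so fail to reject H₀.
The data do not give significant evidence of a linear association between incubation time and bacterial colony count.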